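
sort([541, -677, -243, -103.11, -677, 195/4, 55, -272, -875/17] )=[-677, -677, -272, -243, -103.11, -875/17, 195/4, 55, 541] 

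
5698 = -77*(-74)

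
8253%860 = 513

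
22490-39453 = -16963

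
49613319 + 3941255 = 53554574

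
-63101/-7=9014 + 3/7 ≈ 9014.43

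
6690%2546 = 1598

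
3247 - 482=2765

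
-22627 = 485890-508517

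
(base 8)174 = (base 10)124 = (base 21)5j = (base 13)97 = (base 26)4k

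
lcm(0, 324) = 0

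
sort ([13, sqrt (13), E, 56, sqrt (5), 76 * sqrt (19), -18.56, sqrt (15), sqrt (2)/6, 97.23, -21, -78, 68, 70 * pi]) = [-78, -21, -18.56, sqrt (2)/6, sqrt (5), E, sqrt (13), sqrt (15), 13, 56, 68, 97.23, 70 * pi, 76 * sqrt (19)]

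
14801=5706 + 9095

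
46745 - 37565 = 9180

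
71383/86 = 830+3/86 ≈ 830.03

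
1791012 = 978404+812608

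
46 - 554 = -508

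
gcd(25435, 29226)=1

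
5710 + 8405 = 14115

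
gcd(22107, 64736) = 1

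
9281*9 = 83529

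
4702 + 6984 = 11686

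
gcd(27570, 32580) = 30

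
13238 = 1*13238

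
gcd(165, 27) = 3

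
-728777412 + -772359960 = -1501137372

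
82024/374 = 219 + 59/187 ≈ 219.32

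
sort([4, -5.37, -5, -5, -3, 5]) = [-5.37, -5, -5, -3, 4, 5]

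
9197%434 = 83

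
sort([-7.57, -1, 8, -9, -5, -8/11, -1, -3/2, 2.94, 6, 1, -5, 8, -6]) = [-9, -7.57, -6, -5, -5, -3/2, -1, -1, -8/11, 1, 2.94, 6, 8, 8]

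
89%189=89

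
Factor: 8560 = 2^4 * 5^1 * 107^1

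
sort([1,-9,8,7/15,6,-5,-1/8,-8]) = [-9,-8,-5,-1/8,7/15,1,6,8]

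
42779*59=2523961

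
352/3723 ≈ 0.0945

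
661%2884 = 661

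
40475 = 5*8095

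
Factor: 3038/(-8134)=-1 * 31^1 * 83^(-1)=-31/83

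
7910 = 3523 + 4387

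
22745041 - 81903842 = -59158801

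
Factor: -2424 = -1 * 2^3 * 3^1 * 101^1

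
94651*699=66161049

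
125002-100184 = 24818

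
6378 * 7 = 44646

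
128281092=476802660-348521568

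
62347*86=5361842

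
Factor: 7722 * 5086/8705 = 2^2 * 3^3 * 5^ (-1) * 11^1 * 13^1 * 1741^ (-1) * 2543^1 = 39274092/8705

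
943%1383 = 943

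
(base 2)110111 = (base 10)55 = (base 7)106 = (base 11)50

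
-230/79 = -2 - 72/79 ≈ -2.91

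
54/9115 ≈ 0.00592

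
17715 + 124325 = 142040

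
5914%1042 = 704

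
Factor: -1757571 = -1 * 3^1 * 585857^1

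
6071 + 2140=8211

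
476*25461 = 12119436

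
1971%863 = 245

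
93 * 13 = 1209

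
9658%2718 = 1504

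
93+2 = 95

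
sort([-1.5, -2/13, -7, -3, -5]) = [-7, -5, -3, -1.5, -2/13]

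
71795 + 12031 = 83826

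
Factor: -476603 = -1*476603^1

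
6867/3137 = 2 + 593/3137 ≈ 2.19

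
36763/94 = 391 + 9/94≈391.10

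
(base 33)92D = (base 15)2DDA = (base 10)9880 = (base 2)10011010011000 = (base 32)9KO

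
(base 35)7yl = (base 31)a5l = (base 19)1821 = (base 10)9786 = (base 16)263a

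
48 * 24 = 1152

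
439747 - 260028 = 179719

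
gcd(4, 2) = 2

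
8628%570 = 78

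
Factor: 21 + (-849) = -1 * 2^2 * 3^2 * 23^1 = -828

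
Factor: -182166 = -1*2^1*3^1*97^1*313^1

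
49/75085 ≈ 0.000653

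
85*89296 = 7590160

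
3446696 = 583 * 5912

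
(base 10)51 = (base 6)123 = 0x33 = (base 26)1p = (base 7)102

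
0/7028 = 0 = 0.00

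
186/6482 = 93/3241 ≈ 0.0287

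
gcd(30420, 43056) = 468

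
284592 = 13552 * 21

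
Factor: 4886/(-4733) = -1*2^1*7^1*349^1*4733^(-1)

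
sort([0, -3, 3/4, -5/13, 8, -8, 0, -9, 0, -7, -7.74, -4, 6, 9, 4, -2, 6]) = [-9, -8, -7.74, -7, -4, -3, -2, -5/13, 0, 0, 0, 3/4, 4, 6, 6, 8, 9]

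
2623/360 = 7+103/360 ≈ 7.29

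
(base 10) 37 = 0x25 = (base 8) 45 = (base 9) 41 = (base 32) 15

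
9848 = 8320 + 1528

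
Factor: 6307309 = 6307309^1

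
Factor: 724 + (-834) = -1 * 2^1 * 5^1 * 11^1 = -110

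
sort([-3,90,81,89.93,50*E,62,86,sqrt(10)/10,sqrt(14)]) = [-3,sqrt(10)/10,sqrt(14),62,81,86,89.93,90,50*E]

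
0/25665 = 0 = 0.00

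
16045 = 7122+8923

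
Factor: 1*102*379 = 2^1*3^1*17^1*379^1 = 38658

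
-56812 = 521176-577988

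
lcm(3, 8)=24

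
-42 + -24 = -66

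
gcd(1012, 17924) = 4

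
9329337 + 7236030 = 16565367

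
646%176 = 118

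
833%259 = 56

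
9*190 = 1710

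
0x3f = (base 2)111111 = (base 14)47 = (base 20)33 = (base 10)63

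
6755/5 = 1351 = 1351.00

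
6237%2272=1693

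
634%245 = 144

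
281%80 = 41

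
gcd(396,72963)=99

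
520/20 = 26 = 26.00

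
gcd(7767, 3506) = 1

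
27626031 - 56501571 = -28875540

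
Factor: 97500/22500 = 3^(-1) * 13^1 = 13/3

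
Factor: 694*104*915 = 2^4*3^1*5^1*13^1*61^1*347^1 = 66041040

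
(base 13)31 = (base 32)18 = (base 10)40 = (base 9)44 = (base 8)50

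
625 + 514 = 1139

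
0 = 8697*0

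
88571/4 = 22142 + 3/4 = 22142.75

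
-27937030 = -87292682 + 59355652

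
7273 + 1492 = 8765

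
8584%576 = 520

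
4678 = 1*4678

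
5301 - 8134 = -2833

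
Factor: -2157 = -1*3^1*719^1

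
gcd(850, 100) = 50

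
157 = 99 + 58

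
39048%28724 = 10324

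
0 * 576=0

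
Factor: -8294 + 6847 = -1*1447^1 = -1447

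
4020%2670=1350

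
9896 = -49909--59805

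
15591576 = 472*33033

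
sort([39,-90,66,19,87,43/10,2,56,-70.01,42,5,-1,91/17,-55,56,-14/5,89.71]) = [-90,-70.01,-55,-14/5,-1,2,43/10,5,91/17,19,39,42,56,56,66,87,89.71]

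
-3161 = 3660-6821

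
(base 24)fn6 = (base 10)9198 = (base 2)10001111101110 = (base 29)ar5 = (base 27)cgi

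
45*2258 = 101610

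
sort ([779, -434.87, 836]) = [-434.87, 779, 836]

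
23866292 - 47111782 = -23245490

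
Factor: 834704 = 2^4 * 13^1 * 4013^1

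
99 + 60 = 159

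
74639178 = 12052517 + 62586661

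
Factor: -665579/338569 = -1 * 7^(-1) * 11^(-1) * 29^1 * 59^1 * 389^1 * 4397^(-1)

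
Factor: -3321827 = -1*19^1*359^1*487^1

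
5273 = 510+4763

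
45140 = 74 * 610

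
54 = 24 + 30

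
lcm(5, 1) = 5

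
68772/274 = 34386/137 ≈ 250.99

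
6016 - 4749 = 1267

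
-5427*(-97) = 526419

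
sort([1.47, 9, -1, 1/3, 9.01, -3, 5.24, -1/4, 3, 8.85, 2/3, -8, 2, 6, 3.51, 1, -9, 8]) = [-9, -8, -3, -1, -1/4, 1/3, 2/3, 1, 1.47, 2, 3, 3.51, 5.24, 6, 8, 8.85, 9, 9.01]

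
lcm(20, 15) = 60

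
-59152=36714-95866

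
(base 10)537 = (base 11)449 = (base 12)389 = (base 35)fc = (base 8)1031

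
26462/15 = 1764 + 2/15 ≈ 1764.13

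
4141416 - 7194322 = -3052906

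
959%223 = 67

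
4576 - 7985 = -3409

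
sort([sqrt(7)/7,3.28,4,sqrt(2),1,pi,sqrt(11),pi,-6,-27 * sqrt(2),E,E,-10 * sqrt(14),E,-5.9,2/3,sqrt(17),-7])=[-27 * sqrt(2),-10 * sqrt(14),-7,-6,-5.9,sqrt(7)/7,2/3,1,sqrt(2),E,E,E,pi,pi,3.28,sqrt(11),4,sqrt(17)]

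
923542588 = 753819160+169723428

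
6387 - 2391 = 3996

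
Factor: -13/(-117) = 3^(-2) = 1/9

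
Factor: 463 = 463^1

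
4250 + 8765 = 13015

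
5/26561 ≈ 0.000188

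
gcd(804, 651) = 3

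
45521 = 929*49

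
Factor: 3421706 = 2^1*1710853^1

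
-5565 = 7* (-795)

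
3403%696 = 619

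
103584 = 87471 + 16113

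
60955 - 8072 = 52883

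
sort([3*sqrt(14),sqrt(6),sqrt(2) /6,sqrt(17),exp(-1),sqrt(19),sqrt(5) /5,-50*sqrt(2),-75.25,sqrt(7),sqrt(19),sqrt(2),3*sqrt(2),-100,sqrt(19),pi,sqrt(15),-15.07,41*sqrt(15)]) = [-100,-75.25,-50*sqrt(2),-15.07,sqrt(2) /6,exp(-1),sqrt(5) /5,sqrt(2),sqrt(6),sqrt(7),pi,sqrt(15),sqrt(17),3*sqrt(2),sqrt(19),sqrt(19),sqrt(19),3*sqrt(14),41*sqrt(15)]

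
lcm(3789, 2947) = 26523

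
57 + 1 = 58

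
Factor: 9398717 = 41^1*229237^1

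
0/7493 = 0 = 0.00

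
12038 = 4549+7489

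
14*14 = 196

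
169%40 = 9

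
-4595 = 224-4819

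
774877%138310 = 83327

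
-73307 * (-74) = 5424718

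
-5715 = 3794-9509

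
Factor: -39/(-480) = 2^(-5) * 5^(-1) * 13^1 = 13/160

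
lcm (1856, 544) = 31552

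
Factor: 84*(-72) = -1*2^5*3^3*7^1 = -6048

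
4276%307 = 285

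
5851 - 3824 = 2027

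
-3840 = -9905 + 6065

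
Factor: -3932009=-1*31^1*126839^1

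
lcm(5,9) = 45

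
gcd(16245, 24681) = 57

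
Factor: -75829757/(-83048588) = 2^(-2)*7^(-1)*1627^(-1)*1823^(-1)*7537^1*10061^1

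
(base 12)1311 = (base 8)4175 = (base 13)cb2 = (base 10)2173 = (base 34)1tv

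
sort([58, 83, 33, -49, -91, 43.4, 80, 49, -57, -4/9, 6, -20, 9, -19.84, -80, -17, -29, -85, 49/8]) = [-91, -85, -80, -57, -49, -29, -20, -19.84, -17, -4/9, 6, 49/8, 9, 33, 43.4, 49, 58, 80, 83]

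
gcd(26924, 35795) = 1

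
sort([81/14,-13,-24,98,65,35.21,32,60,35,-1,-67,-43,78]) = [-67,-43,-24,-13,-1,81/14,32,35,35.21,60,65,78,98]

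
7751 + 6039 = 13790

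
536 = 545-9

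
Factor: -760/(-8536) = 5^1*11^(-1)*19^1*97^(-1) = 95/1067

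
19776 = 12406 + 7370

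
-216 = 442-658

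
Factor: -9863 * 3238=-1 * 2^1 * 7^1 * 1409^1 * 1619^1=-31936394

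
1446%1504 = 1446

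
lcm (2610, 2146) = 96570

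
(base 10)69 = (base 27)2f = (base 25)2j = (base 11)63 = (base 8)105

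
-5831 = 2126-7957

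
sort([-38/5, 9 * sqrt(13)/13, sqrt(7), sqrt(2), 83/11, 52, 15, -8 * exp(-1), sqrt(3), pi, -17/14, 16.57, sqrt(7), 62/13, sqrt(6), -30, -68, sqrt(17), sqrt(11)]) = [-68, -30, -38/5, -8 * exp(-1), -17/14, sqrt(2), sqrt(3), sqrt(6), 9 * sqrt(13)/13, sqrt(7), sqrt(7), pi, sqrt(11), sqrt(17), 62/13, 83/11, 15, 16.57, 52]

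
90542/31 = 2920 + 22/31 ≈ 2920.71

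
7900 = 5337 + 2563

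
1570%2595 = 1570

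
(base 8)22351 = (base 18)1b2h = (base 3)110221222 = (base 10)9449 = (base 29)b6o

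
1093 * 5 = 5465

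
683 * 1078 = 736274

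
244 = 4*61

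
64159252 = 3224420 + 60934832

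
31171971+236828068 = 268000039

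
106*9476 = 1004456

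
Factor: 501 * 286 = 2^1 * 3^1 * 11^1 * 13^1 * 167^1 = 143286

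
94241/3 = 31413 + 2/3 ≈ 31413.67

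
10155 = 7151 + 3004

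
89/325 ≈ 0.274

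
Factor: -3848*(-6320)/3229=2^7*5^1*13^1*37^1*79^1*3229^ (-1)=24319360/3229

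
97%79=18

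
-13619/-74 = 184 + 3/74 ≈ 184.04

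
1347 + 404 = 1751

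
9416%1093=672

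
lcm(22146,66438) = 66438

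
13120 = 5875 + 7245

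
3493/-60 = -58 - 13/60≈-58.22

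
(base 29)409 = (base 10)3373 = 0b110100101101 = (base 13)16c6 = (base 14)132d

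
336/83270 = 168/41635 ≈ 0.00404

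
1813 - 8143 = -6330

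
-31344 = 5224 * (-6) 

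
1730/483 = 3 + 281/483 ≈ 3.58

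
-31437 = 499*(-63)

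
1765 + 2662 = 4427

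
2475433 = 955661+1519772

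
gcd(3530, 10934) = 2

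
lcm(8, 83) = 664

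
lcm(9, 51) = 153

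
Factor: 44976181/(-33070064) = -1 * 2^(-4) * 2066879^(-1) * 44976181^1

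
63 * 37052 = 2334276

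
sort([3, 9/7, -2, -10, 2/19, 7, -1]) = [-10, -2, -1, 2/19, 9/7, 3, 7]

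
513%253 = 7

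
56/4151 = 8/593 ≈ 0.0135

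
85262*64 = 5456768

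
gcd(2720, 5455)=5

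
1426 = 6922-5496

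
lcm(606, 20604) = 20604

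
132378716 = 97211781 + 35166935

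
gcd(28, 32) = 4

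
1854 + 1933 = 3787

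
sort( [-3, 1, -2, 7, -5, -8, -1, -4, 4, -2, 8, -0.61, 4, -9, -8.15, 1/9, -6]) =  [-9, -8.15, -8, -6, -5, -4, -3, -2, -2, -1, -0.61, 1/9, 1, 4, 4, 7, 8]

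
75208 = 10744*7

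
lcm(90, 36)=180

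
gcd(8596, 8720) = 4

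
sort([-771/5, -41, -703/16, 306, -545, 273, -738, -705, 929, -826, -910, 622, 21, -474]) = [-910, -826, -738, -705, -545, -474, -771/5, -703/16, -41, 21, 273, 306, 622, 929]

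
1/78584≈0.0000127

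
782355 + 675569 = 1457924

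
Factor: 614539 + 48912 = 607^1 * 1093^1 = 663451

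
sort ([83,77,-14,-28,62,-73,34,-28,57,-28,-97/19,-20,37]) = [-73,-28,-28,-28,-20,-14,-97/19,34,37,57,62,77,83]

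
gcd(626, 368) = 2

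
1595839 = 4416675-2820836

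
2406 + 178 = 2584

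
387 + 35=422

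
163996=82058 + 81938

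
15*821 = 12315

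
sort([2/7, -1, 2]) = [-1, 2/7, 2]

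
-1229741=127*(-9683) 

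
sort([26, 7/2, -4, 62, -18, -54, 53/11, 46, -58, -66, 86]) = [-66, -58, -54, -18, -4, 7/2, 53/11, 26, 46, 62, 86]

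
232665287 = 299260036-66594749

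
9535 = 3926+5609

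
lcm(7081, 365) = 35405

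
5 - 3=2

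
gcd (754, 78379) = 1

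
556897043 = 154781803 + 402115240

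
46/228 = 23/114 ≈ 0.202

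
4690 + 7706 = 12396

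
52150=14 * 3725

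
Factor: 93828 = 2^2*3^1*7^1*1117^1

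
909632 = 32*28426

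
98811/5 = 19762 + 1/5 = 19762.20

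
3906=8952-5046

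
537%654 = 537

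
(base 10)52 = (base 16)34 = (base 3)1221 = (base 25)22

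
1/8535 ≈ 0.000117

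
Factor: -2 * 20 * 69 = -1 * 2^3 * 3^1 * 5^1 * 23^1 = -2760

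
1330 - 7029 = -5699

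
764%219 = 107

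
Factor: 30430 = 2^1 * 5^1 * 17^1 * 179^1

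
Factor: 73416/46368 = 2^(-2)*3^(-1)*19^1 = 19/12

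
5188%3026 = 2162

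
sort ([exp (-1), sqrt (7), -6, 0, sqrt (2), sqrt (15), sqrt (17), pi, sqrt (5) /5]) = [-6, 0, exp (-1), sqrt (5) /5, sqrt (2), sqrt (7), pi, sqrt (15), sqrt (17)]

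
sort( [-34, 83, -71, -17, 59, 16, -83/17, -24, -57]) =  [-71, -57, -34, -24, -17, -83/17, 16, 59, 83]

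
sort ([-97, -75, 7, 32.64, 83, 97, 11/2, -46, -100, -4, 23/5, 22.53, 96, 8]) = [-100, -97, -75, -46, -4, 23/5, 11/2, 7, 8, 22.53, 32.64, 83, 96, 97]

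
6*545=3270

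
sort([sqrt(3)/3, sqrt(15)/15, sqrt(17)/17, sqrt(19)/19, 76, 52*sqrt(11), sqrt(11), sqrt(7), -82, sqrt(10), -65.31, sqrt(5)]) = [-82, -65.31, sqrt(19)/19, sqrt(17)/17, sqrt(15)/15, sqrt(3)/3, sqrt(5), sqrt(7), sqrt(10), sqrt(11), 76, 52*sqrt(11)]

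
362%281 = 81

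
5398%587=115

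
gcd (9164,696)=116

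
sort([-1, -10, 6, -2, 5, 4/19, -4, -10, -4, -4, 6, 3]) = [-10, -10, -4, -4, -4, -2, -1, 4/19, 3, 5, 6, 6]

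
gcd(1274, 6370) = 1274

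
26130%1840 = 370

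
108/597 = 36/199 ≈ 0.181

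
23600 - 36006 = -12406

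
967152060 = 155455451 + 811696609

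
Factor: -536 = -1 * 2^3 * 67^1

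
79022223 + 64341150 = 143363373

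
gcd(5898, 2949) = 2949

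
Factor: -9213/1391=-1 * 3^1 * 13^ (-1) * 37^1 * 83^1 * 107^ (-1)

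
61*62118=3789198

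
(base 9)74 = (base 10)67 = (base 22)31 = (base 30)27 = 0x43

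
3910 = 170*23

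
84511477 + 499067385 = 583578862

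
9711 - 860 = 8851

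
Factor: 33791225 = 5^2 * 13^1 * 173^1 * 601^1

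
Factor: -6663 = -1*3^1*2221^1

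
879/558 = 293/186≈1.58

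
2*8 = 16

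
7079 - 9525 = -2446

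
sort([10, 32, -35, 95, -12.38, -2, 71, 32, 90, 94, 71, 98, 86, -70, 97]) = [-70, -35, -12.38, -2, 10, 32, 32, 71, 71, 86, 90, 94, 95, 97, 98]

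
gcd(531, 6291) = 9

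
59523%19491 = 1050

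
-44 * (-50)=2200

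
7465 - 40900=-33435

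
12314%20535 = 12314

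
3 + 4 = 7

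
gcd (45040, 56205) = 5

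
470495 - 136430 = 334065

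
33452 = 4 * 8363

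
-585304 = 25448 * (-23)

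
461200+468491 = 929691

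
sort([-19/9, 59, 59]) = [-19/9, 59, 59]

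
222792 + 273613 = 496405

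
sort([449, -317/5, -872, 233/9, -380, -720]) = [-872, -720, -380, -317/5, 233/9, 449]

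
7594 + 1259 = 8853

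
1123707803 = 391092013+732615790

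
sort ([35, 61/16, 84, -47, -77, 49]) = [-77, -47, 61/16, 35, 49, 84]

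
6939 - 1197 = 5742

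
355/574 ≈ 0.618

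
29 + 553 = 582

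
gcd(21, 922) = 1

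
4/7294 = 2/3647 ≈ 0.000548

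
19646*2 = 39292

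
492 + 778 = 1270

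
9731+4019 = 13750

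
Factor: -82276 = -1*2^2*67^1*307^1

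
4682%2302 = 78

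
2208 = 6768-4560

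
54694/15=3646+4/15≈3646.27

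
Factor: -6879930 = -1*2^1*3^1*5^1*53^1*4327^1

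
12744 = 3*4248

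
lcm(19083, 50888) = 152664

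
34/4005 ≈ 0.00849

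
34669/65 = 533 + 24/65 ≈ 533.37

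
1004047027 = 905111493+98935534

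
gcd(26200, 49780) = 2620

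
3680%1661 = 358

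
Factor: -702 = -1 * 2^1 * 3^3 * 13^1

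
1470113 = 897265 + 572848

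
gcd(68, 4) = 4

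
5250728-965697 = 4285031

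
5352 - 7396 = -2044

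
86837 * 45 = 3907665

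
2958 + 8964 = 11922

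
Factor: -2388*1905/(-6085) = 2^2*3^2*127^1*199^1*1217^(-1) = 909828/1217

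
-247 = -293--46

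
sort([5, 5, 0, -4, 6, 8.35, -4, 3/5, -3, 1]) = [-4, -4, -3, 0, 3/5, 1, 5, 5, 6, 8.35]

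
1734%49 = 19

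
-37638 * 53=-1994814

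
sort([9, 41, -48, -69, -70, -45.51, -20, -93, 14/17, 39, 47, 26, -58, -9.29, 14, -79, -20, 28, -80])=[-93, -80, -79, -70, -69, -58, -48, -45.51, -20, -20, -9.29, 14/17, 9, 14, 26, 28, 39, 41, 47]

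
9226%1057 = 770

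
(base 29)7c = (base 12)15b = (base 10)215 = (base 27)7q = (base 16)d7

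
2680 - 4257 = -1577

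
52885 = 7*7555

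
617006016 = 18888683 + 598117333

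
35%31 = 4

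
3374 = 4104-730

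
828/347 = 2 + 134/347 ≈ 2.39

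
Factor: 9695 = 5^1 * 7^1 * 277^1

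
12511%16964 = 12511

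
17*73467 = 1248939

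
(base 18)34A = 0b10000011110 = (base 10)1054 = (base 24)1JM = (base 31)130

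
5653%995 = 678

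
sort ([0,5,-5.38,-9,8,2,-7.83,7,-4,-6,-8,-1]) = [-9,-8,-7.83,-6,-5.38,-4,-1,0,2,5,7,8]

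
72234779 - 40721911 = 31512868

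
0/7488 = 0 = 0.00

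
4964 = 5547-583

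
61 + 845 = 906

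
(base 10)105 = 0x69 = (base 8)151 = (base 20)55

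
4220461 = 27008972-22788511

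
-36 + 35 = -1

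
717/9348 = 239/3116 ≈ 0.0767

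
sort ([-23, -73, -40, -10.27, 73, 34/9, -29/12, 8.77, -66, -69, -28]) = [-73, -69, -66, -40, -28, -23, -10.27, -29/12, 34/9, 8.77, 73]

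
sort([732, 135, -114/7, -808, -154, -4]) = [-808, -154, -114/7, -4, 135, 732]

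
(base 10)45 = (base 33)1c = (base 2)101101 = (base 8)55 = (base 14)33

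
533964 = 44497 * 12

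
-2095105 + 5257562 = 3162457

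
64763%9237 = 104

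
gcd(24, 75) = 3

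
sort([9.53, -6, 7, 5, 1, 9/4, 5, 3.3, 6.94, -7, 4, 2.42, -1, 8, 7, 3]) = [-7, -6, -1, 1, 9/4, 2.42, 3, 3.3, 4, 5, 5, 6.94, 7, 7, 8, 9.53]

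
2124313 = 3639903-1515590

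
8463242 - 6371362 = 2091880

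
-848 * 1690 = -1433120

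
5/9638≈0.000519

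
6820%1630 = 300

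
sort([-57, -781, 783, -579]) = [-781, -579, -57, 783]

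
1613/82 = 19 + 55/82 ≈ 19.67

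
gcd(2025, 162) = 81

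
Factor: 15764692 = 2^2*619^1*6367^1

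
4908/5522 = 2454/2761 ≈ 0.889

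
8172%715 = 307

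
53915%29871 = 24044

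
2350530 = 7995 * 294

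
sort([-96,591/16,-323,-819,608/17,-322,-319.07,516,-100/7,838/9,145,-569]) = [-819,-569,-323,-322,-319.07,-96,-100/7,608/17,591/16,838/9,145,516]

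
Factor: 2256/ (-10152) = -1*2^1*3^ (-2) = -2/9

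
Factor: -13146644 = -1 * 2^2 * 7^1 * 17^1 * 71^1 * 389^1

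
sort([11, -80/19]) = [-80/19, 11]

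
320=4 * 80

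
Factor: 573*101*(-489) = -1*3^2*101^1*163^1*191^1 = -28299897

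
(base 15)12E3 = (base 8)7706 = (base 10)4038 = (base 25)6BD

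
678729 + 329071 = 1007800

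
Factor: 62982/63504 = 2^(-3) * 3^(-2) * 7^(-2) * 3499^1 = 3499/3528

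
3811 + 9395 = 13206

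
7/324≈0.0216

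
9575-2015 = 7560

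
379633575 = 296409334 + 83224241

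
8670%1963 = 818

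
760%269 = 222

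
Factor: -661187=-1*661187^1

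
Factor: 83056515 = 3^1*5^1*5537101^1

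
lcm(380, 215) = 16340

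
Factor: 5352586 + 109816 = 2^1*11^1*248291^1 = 5462402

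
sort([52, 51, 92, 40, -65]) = [-65, 40, 51, 52, 92]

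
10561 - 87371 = -76810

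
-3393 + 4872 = 1479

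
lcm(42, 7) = 42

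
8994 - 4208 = 4786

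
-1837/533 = -3 - 238/533≈-3.45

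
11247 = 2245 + 9002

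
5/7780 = 1/1556 ≈ 0.000643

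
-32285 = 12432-44717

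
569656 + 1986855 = 2556511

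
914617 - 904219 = 10398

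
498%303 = 195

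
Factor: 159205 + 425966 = 3^3*21673^1 = 585171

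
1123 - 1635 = -512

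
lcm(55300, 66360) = 331800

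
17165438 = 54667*314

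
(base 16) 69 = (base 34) 33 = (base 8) 151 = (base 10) 105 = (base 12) 89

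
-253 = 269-522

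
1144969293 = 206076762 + 938892531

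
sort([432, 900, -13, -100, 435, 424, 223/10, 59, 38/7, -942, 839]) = [-942, -100, -13, 38/7, 223/10, 59, 424, 432, 435, 839, 900]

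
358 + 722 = 1080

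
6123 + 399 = 6522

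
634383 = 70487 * 9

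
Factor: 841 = 29^2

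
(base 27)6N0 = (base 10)4995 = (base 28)6AB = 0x1383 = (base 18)F79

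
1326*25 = 33150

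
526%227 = 72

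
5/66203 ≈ 0.0000755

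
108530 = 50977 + 57553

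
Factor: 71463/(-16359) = -1*19^(-1)*83^1 = -83/19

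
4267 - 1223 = 3044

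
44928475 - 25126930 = 19801545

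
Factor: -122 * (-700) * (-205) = -1 * 2^3 * 5^3 * 7^1 * 41^1 * 61^1 = -17507000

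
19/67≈0.284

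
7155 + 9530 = 16685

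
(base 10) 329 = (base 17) 126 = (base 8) 511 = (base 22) el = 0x149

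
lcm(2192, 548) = 2192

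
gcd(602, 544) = 2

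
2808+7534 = 10342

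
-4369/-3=1456+1/3 ≈ 1456.33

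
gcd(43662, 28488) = 6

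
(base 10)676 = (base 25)121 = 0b1010100100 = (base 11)565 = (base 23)169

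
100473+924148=1024621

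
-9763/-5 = 1952+3/5 = 1952.60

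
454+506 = 960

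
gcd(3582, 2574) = 18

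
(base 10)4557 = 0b1000111001101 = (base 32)4ed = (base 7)16200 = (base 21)a70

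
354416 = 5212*68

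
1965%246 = 243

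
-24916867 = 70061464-94978331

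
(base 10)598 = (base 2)1001010110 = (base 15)29d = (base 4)21112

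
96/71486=48/35743 ≈ 0.00134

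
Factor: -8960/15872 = -1 * 2^(-1) * 5^1 * 7^1 * 31^(-1) = -35/62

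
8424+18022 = 26446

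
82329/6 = 27443/2 = 13721.50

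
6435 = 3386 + 3049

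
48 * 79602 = 3820896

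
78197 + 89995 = 168192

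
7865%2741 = 2383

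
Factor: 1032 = 2^3*3^1*43^1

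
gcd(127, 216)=1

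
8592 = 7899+693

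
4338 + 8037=12375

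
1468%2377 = 1468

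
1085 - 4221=-3136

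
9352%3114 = 10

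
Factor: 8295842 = 2^1*4147921^1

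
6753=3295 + 3458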